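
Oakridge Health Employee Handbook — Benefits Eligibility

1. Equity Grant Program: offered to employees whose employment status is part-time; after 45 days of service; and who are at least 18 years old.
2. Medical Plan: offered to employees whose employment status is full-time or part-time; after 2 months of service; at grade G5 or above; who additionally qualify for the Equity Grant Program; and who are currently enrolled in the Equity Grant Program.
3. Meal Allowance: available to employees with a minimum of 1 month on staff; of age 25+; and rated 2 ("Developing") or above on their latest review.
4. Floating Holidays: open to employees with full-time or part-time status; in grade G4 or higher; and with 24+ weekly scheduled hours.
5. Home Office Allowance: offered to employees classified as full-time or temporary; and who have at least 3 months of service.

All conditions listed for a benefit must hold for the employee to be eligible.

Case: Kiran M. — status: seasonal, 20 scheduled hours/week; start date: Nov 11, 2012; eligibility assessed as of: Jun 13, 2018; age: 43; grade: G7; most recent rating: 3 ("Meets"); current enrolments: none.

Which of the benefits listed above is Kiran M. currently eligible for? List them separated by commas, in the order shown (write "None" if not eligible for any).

Service from Nov 11, 2012 to Jun 13, 2018: 2040 days.
Equity Grant Program — status seasonal ✗ (requires part-time) → not eligible.
Medical Plan — status seasonal ✗ (requires full-time or part-time) → not eligible.
Meal Allowance — service 2040 days ≥ 1 month (≈30 days) ✓; age 43 ≥ 25 ✓; rating 3 ≥ 2 ✓ → eligible.
Floating Holidays — status seasonal ✗ (requires full-time or part-time) → not eligible.
Home Office Allowance — status seasonal ✗ (requires full-time or temporary) → not eligible.

Meal Allowance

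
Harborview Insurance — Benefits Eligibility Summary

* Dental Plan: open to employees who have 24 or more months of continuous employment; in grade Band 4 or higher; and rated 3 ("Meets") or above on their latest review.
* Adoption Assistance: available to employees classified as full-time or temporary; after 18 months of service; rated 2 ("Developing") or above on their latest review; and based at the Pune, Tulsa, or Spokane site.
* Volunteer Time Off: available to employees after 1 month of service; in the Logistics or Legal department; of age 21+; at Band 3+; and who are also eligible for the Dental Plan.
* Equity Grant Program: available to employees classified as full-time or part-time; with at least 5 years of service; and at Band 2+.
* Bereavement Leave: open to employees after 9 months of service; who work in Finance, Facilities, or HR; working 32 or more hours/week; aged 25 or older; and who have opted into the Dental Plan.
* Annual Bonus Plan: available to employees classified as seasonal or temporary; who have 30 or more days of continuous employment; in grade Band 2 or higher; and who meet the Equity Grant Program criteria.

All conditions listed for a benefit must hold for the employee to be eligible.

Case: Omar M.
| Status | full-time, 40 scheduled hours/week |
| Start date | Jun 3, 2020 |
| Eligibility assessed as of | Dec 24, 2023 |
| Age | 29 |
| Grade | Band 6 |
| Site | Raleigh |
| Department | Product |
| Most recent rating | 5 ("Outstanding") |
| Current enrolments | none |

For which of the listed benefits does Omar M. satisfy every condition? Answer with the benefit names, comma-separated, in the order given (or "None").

Dental Plan

Service from Jun 3, 2020 to Dec 24, 2023: 1299 days.
Dental Plan — service 1299 days ≥ 24 months (≈720 days) ✓; grade Band 6 ≥ Band 4 ✓; rating 5 ≥ 3 ✓ → eligible.
Adoption Assistance — status full-time ✓; service 1299 days ≥ 18 months (≈540 days) ✓; rating 5 ≥ 2 ✓; site Raleigh ✗ (not Pune, Tulsa, or Spokane) → not eligible.
Volunteer Time Off — service 1299 days ≥ 1 month (≈30 days) ✓; dept Product ✗ → not eligible.
Equity Grant Program — status full-time ✓; service 1299 days < 5 years (≈1825 days) ✗ → not eligible.
Bereavement Leave — service 1299 days ≥ 9 months (≈270 days) ✓; dept Product ✗ → not eligible.
Annual Bonus Plan — status full-time ✗ (requires seasonal or temporary) → not eligible.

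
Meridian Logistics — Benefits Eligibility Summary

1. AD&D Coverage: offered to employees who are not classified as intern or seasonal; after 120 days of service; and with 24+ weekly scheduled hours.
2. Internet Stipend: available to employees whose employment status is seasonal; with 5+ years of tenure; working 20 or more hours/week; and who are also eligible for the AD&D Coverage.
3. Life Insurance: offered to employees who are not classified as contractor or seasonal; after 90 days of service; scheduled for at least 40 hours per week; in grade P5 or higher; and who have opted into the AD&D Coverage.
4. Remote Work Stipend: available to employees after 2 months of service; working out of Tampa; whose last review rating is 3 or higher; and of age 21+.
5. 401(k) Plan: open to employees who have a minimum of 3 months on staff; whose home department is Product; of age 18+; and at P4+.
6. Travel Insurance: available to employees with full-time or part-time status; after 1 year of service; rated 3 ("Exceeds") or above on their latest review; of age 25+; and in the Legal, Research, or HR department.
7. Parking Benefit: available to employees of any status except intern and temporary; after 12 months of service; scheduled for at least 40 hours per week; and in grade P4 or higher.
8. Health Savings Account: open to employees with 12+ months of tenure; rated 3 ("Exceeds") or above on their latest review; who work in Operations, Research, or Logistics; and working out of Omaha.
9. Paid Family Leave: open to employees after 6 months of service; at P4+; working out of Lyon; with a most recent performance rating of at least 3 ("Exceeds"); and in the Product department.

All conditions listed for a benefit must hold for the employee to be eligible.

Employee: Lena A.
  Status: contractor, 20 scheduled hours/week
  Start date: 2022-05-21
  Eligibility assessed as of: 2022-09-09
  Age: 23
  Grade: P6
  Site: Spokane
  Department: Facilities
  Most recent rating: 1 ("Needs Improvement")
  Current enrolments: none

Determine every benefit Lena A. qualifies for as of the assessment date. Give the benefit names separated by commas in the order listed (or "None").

None

Service from 2022-05-21 to 2022-09-09: 111 days.
AD&D Coverage — status contractor ✓ (not excluded); service 111 days < 120 days ✗ → not eligible.
Internet Stipend — status contractor ✗ (requires seasonal) → not eligible.
Life Insurance — status contractor ✗ (excluded) → not eligible.
Remote Work Stipend — service 111 days ≥ 2 months (≈60 days) ✓; site Spokane ✗ (not Tampa) → not eligible.
401(k) Plan — service 111 days ≥ 3 months (≈90 days) ✓; dept Facilities ✗ → not eligible.
Travel Insurance — status contractor ✗ (requires full-time or part-time) → not eligible.
Parking Benefit — status contractor ✓ (not excluded); service 111 days < 12 months (≈360 days) ✗ → not eligible.
Health Savings Account — service 111 days < 12 months (≈360 days) ✗ → not eligible.
Paid Family Leave — service 111 days < 6 months (≈180 days) ✗ → not eligible.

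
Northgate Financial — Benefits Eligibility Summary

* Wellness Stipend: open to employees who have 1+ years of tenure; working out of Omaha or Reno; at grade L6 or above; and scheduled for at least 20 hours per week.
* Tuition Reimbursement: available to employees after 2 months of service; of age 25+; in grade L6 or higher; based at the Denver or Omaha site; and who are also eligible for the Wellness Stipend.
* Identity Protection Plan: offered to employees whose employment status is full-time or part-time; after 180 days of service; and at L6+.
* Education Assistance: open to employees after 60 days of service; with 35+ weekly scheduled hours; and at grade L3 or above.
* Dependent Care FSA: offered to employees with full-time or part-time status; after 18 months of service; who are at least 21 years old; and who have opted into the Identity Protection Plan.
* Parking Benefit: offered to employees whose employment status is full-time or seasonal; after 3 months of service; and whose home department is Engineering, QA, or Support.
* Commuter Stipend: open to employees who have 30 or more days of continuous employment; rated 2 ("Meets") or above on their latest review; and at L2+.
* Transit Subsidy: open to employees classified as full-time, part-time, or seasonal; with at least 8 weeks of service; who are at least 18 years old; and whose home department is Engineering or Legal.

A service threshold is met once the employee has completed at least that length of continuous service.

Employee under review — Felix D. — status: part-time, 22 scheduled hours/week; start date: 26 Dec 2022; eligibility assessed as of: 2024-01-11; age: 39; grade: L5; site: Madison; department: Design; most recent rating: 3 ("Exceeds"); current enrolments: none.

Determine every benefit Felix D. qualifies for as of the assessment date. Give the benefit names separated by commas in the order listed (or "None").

Commuter Stipend

Service from 26 Dec 2022 to 2024-01-11: 381 days.
Wellness Stipend — service 381 days ≥ 1 year (≈365 days) ✓; site Madison ✗ (not Omaha or Reno) → not eligible.
Tuition Reimbursement — service 381 days ≥ 2 months (≈60 days) ✓; age 39 ≥ 25 ✓; grade L5 < L6 ✗ → not eligible.
Identity Protection Plan — status part-time ✓; service 381 days ≥ 180 days ✓; grade L5 < L6 ✗ → not eligible.
Education Assistance — service 381 days ≥ 60 days ✓; 22 hrs/wk < 35 ✗ → not eligible.
Dependent Care FSA — status part-time ✓; service 381 days < 18 months (≈540 days) ✗ → not eligible.
Parking Benefit — status part-time ✗ (requires full-time or seasonal) → not eligible.
Commuter Stipend — service 381 days ≥ 30 days ✓; rating 3 ≥ 2 ✓; grade L5 ≥ L2 ✓ → eligible.
Transit Subsidy — status part-time ✓; service 381 days ≥ 8 weeks (≈56 days) ✓; age 39 ≥ 18 ✓; dept Design ✗ → not eligible.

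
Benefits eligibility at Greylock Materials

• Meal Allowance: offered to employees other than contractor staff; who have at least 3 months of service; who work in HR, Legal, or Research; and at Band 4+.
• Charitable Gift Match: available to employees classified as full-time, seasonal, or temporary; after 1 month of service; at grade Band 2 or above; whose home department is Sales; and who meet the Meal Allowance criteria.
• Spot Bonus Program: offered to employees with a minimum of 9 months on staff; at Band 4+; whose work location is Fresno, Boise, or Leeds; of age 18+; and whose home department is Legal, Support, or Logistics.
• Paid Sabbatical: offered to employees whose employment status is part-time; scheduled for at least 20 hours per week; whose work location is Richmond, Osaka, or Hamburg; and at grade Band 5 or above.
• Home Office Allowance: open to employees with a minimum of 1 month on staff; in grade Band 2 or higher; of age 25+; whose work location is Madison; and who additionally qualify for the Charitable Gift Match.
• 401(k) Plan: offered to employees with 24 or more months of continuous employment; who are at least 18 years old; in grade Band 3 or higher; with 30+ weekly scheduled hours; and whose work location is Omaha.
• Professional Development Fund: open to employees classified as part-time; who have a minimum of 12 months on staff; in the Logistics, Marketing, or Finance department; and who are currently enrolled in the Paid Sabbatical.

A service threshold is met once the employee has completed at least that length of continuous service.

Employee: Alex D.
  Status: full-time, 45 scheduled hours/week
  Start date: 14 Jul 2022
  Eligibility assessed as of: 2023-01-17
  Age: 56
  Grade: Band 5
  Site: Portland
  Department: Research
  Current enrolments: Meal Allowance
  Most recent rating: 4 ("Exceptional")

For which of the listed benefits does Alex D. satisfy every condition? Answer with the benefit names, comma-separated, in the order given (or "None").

Service from 14 Jul 2022 to 2023-01-17: 187 days.
Meal Allowance — status full-time ✓ (not excluded); service 187 days ≥ 3 months (≈90 days) ✓; dept Research ✓; grade Band 5 ≥ Band 4 ✓ → eligible.
Charitable Gift Match — status full-time ✓; service 187 days ≥ 1 month (≈30 days) ✓; grade Band 5 ≥ Band 2 ✓; dept Research ✗ → not eligible.
Spot Bonus Program — service 187 days < 9 months (≈270 days) ✗ → not eligible.
Paid Sabbatical — status full-time ✗ (requires part-time) → not eligible.
Home Office Allowance — service 187 days ≥ 1 month (≈30 days) ✓; grade Band 5 ≥ Band 2 ✓; age 56 ≥ 25 ✓; site Portland ✗ (not Madison) → not eligible.
401(k) Plan — service 187 days < 24 months (≈720 days) ✗ → not eligible.
Professional Development Fund — status full-time ✗ (requires part-time) → not eligible.

Meal Allowance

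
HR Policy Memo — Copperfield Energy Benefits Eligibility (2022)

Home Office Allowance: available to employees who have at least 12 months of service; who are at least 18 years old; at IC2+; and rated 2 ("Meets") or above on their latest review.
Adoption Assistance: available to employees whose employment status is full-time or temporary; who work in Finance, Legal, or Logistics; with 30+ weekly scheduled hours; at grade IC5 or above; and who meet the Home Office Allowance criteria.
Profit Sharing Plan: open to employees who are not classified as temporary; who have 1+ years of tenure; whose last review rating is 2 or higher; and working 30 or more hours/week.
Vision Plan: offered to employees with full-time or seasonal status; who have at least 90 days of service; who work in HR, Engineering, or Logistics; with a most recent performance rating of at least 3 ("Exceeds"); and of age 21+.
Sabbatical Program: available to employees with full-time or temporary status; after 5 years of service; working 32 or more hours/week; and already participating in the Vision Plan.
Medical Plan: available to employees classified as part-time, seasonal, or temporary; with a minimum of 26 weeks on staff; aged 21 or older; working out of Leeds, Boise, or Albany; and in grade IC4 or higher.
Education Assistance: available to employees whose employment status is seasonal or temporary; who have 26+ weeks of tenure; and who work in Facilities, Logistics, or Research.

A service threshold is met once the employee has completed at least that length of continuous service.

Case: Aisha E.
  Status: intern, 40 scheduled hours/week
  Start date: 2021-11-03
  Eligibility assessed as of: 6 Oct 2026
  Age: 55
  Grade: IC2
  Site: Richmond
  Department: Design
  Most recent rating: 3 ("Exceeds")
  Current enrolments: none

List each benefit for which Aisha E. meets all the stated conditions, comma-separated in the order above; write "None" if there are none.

Service from 2021-11-03 to 6 Oct 2026: 1798 days.
Home Office Allowance — service 1798 days ≥ 12 months (≈360 days) ✓; age 55 ≥ 18 ✓; grade IC2 ≥ IC2 ✓; rating 3 ≥ 2 ✓ → eligible.
Adoption Assistance — status intern ✗ (requires full-time or temporary) → not eligible.
Profit Sharing Plan — status intern ✓ (not excluded); service 1798 days ≥ 1 year (≈365 days) ✓; rating 3 ≥ 2 ✓; 40 hrs/wk ≥ 30 ✓ → eligible.
Vision Plan — status intern ✗ (requires full-time or seasonal) → not eligible.
Sabbatical Program — status intern ✗ (requires full-time or temporary) → not eligible.
Medical Plan — status intern ✗ (requires part-time, seasonal, or temporary) → not eligible.
Education Assistance — status intern ✗ (requires seasonal or temporary) → not eligible.

Home Office Allowance, Profit Sharing Plan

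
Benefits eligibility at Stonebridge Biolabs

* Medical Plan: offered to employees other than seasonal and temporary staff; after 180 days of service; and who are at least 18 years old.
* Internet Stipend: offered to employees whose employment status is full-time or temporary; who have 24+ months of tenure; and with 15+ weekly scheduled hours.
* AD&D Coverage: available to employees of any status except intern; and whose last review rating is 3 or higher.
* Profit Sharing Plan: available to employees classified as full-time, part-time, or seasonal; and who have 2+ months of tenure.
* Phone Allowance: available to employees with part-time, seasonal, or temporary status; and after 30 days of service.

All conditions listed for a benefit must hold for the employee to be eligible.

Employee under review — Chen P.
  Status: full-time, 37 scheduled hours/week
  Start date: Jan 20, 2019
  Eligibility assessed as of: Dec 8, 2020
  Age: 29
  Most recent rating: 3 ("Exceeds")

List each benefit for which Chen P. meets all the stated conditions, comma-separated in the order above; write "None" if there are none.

Medical Plan, AD&D Coverage, Profit Sharing Plan

Service from Jan 20, 2019 to Dec 8, 2020: 688 days.
Medical Plan — status full-time ✓ (not excluded); service 688 days ≥ 180 days ✓; age 29 ≥ 18 ✓ → eligible.
Internet Stipend — status full-time ✓; service 688 days < 24 months (≈720 days) ✗ → not eligible.
AD&D Coverage — status full-time ✓ (not excluded); rating 3 ≥ 3 ✓ → eligible.
Profit Sharing Plan — status full-time ✓; service 688 days ≥ 2 months (≈60 days) ✓ → eligible.
Phone Allowance — status full-time ✗ (requires part-time, seasonal, or temporary) → not eligible.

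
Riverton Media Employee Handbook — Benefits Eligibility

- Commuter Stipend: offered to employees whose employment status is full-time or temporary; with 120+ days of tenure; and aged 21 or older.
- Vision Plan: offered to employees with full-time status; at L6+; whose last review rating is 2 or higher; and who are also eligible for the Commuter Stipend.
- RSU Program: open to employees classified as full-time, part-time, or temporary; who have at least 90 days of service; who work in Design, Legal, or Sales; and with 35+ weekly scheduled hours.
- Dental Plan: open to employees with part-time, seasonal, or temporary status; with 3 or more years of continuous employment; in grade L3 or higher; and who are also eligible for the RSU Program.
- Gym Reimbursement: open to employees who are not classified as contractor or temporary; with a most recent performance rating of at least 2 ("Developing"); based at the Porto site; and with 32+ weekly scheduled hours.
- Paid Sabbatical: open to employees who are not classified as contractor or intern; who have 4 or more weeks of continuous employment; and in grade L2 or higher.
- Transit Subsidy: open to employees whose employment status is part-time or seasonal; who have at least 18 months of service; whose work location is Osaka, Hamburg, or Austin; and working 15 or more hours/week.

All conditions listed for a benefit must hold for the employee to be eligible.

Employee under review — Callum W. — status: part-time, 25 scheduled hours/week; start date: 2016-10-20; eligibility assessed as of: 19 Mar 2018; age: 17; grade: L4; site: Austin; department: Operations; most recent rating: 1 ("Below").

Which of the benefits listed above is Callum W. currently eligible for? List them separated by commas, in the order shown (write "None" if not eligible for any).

Service from 2016-10-20 to 19 Mar 2018: 515 days.
Commuter Stipend — status part-time ✗ (requires full-time or temporary) → not eligible.
Vision Plan — status part-time ✗ (requires full-time) → not eligible.
RSU Program — status part-time ✓; service 515 days ≥ 90 days ✓; dept Operations ✗ → not eligible.
Dental Plan — status part-time ✓; service 515 days < 3 years (≈1095 days) ✗ → not eligible.
Gym Reimbursement — status part-time ✓ (not excluded); rating 1 < 2 ✗ → not eligible.
Paid Sabbatical — status part-time ✓ (not excluded); service 515 days ≥ 4 weeks (≈28 days) ✓; grade L4 ≥ L2 ✓ → eligible.
Transit Subsidy — status part-time ✓; service 515 days < 18 months (≈540 days) ✗ → not eligible.

Paid Sabbatical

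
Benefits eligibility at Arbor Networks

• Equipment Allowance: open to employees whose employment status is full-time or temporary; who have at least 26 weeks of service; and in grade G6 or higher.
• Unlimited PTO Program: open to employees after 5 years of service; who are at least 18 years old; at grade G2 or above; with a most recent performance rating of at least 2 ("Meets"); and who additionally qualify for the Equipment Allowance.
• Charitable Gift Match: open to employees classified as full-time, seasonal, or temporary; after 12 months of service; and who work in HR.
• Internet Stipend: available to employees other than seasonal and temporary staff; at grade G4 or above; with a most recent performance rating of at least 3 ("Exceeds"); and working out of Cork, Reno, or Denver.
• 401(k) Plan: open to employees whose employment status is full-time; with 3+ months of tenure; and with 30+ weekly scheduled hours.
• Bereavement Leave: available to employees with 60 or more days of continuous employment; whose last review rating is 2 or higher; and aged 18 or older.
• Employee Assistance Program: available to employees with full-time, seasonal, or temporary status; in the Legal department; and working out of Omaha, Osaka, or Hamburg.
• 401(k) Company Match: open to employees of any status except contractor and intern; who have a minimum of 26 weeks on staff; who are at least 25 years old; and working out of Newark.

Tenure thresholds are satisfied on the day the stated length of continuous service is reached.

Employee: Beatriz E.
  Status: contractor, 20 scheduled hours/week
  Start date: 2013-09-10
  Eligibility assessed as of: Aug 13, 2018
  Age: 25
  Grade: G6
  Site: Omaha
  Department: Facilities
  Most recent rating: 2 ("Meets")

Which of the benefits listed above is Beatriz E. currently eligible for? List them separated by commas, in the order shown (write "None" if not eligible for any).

Bereavement Leave

Service from 2013-09-10 to Aug 13, 2018: 1798 days.
Equipment Allowance — status contractor ✗ (requires full-time or temporary) → not eligible.
Unlimited PTO Program — service 1798 days < 5 years (≈1825 days) ✗ → not eligible.
Charitable Gift Match — status contractor ✗ (requires full-time, seasonal, or temporary) → not eligible.
Internet Stipend — status contractor ✓ (not excluded); grade G6 ≥ G4 ✓; rating 2 < 3 ✗ → not eligible.
401(k) Plan — status contractor ✗ (requires full-time) → not eligible.
Bereavement Leave — service 1798 days ≥ 60 days ✓; rating 2 ≥ 2 ✓; age 25 ≥ 18 ✓ → eligible.
Employee Assistance Program — status contractor ✗ (requires full-time, seasonal, or temporary) → not eligible.
401(k) Company Match — status contractor ✗ (excluded) → not eligible.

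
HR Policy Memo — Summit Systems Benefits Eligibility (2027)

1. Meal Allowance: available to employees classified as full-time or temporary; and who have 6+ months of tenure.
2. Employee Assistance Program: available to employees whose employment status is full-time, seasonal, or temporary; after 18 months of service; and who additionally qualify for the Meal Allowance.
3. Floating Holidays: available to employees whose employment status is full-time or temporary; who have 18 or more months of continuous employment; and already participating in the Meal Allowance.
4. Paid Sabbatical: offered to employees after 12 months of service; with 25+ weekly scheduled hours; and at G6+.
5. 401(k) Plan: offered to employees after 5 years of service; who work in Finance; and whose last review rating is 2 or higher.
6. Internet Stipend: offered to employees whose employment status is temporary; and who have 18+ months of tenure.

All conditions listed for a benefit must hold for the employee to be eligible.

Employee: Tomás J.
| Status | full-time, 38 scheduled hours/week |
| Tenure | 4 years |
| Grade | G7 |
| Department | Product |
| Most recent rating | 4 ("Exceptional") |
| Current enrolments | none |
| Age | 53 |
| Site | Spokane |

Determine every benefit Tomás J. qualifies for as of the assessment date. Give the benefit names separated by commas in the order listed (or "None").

Meal Allowance — status full-time ✓; service 4 years ≥ 6 months (≈180 days) ✓ → eligible.
Employee Assistance Program — status full-time ✓; service 4 years ≥ 18 months (≈540 days) ✓; eligible for Meal Allowance ✓ → eligible.
Floating Holidays — status full-time ✓; service 4 years ≥ 18 months (≈540 days) ✓; not enrolled in Meal Allowance ✗ → not eligible.
Paid Sabbatical — service 4 years ≥ 12 months (≈360 days) ✓; 38 hrs/wk ≥ 25 ✓; grade G7 ≥ G6 ✓ → eligible.
401(k) Plan — service 4 years < 5 years ✗ → not eligible.
Internet Stipend — status full-time ✗ (requires temporary) → not eligible.

Meal Allowance, Employee Assistance Program, Paid Sabbatical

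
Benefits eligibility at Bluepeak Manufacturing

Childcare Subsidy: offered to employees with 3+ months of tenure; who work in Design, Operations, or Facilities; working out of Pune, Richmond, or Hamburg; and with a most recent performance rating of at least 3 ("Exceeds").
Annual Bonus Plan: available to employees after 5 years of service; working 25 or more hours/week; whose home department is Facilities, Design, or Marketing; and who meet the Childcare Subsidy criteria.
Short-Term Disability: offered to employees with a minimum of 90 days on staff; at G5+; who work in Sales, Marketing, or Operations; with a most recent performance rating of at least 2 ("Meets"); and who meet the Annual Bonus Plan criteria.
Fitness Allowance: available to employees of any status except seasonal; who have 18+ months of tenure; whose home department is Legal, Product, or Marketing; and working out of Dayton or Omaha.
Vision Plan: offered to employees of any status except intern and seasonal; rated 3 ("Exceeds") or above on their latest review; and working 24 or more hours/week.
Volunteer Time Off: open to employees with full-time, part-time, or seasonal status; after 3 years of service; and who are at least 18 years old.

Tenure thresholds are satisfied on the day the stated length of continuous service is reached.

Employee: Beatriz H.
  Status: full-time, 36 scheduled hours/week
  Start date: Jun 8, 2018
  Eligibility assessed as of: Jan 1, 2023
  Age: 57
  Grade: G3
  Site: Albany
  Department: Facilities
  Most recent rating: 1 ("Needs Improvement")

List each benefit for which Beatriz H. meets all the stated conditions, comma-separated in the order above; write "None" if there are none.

Volunteer Time Off

Service from Jun 8, 2018 to Jan 1, 2023: 1668 days.
Childcare Subsidy — service 1668 days ≥ 3 months (≈90 days) ✓; dept Facilities ✓; site Albany ✗ (not Pune, Richmond, or Hamburg) → not eligible.
Annual Bonus Plan — service 1668 days < 5 years (≈1825 days) ✗ → not eligible.
Short-Term Disability — service 1668 days ≥ 90 days ✓; grade G3 < G5 ✗ → not eligible.
Fitness Allowance — status full-time ✓ (not excluded); service 1668 days ≥ 18 months (≈540 days) ✓; dept Facilities ✗ → not eligible.
Vision Plan — status full-time ✓ (not excluded); rating 1 < 3 ✗ → not eligible.
Volunteer Time Off — status full-time ✓; service 1668 days ≥ 3 years (≈1095 days) ✓; age 57 ≥ 18 ✓ → eligible.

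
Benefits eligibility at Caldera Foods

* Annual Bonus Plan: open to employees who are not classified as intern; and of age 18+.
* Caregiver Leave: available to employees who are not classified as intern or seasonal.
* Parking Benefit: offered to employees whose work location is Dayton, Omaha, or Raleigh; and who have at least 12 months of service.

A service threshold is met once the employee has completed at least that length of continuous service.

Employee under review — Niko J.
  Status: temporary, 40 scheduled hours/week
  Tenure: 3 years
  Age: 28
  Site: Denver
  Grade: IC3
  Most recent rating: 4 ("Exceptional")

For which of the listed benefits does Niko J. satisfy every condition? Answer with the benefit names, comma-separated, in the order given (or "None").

Annual Bonus Plan, Caregiver Leave

Annual Bonus Plan — status temporary ✓ (not excluded); age 28 ≥ 18 ✓ → eligible.
Caregiver Leave — status temporary ✓ (not excluded) → eligible.
Parking Benefit — site Denver ✗ (not Dayton, Omaha, or Raleigh) → not eligible.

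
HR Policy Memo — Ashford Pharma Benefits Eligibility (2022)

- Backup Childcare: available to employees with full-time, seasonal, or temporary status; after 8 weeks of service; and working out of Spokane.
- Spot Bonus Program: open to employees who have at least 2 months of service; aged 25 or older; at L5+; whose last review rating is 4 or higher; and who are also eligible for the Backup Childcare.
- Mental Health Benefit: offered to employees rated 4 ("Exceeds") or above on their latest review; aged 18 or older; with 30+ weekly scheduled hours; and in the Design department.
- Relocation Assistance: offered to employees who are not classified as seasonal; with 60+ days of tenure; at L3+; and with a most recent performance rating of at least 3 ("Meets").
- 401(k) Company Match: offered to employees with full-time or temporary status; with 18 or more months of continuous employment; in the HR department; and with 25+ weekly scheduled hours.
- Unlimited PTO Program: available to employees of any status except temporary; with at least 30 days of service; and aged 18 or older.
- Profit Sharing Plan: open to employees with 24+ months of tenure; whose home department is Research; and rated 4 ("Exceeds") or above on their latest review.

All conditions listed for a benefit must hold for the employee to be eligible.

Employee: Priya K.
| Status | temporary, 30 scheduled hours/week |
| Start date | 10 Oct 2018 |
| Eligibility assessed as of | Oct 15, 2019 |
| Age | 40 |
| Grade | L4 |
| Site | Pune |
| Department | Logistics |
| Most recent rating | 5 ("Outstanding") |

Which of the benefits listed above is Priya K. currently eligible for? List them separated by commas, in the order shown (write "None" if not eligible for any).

Service from 10 Oct 2018 to Oct 15, 2019: 370 days.
Backup Childcare — status temporary ✓; service 370 days ≥ 8 weeks (≈56 days) ✓; site Pune ✗ (not Spokane) → not eligible.
Spot Bonus Program — service 370 days ≥ 2 months (≈60 days) ✓; age 40 ≥ 25 ✓; grade L4 < L5 ✗ → not eligible.
Mental Health Benefit — rating 5 ≥ 4 ✓; age 40 ≥ 18 ✓; 30 hrs/wk ≥ 30 ✓; dept Logistics ✗ → not eligible.
Relocation Assistance — status temporary ✓ (not excluded); service 370 days ≥ 60 days ✓; grade L4 ≥ L3 ✓; rating 5 ≥ 3 ✓ → eligible.
401(k) Company Match — status temporary ✓; service 370 days < 18 months (≈540 days) ✗ → not eligible.
Unlimited PTO Program — status temporary ✗ (excluded) → not eligible.
Profit Sharing Plan — service 370 days < 24 months (≈720 days) ✗ → not eligible.

Relocation Assistance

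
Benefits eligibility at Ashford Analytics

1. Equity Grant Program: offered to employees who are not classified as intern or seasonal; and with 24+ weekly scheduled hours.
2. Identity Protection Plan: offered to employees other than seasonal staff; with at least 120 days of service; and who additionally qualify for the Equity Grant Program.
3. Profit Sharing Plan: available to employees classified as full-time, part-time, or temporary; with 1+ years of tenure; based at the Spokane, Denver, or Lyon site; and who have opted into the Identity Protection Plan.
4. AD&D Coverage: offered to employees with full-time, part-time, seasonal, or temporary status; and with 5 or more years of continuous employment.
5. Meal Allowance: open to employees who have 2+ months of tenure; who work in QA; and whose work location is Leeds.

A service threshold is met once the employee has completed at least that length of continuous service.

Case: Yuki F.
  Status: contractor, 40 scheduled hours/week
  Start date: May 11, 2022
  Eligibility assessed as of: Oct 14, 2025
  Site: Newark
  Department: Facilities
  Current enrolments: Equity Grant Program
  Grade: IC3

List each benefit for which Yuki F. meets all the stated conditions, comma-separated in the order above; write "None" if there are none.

Service from May 11, 2022 to Oct 14, 2025: 1252 days.
Equity Grant Program — status contractor ✓ (not excluded); 40 hrs/wk ≥ 24 ✓ → eligible.
Identity Protection Plan — status contractor ✓ (not excluded); service 1252 days ≥ 120 days ✓; eligible for Equity Grant Program ✓ → eligible.
Profit Sharing Plan — status contractor ✗ (requires full-time, part-time, or temporary) → not eligible.
AD&D Coverage — status contractor ✗ (requires full-time, part-time, seasonal, or temporary) → not eligible.
Meal Allowance — service 1252 days ≥ 2 months (≈60 days) ✓; dept Facilities ✗ → not eligible.

Equity Grant Program, Identity Protection Plan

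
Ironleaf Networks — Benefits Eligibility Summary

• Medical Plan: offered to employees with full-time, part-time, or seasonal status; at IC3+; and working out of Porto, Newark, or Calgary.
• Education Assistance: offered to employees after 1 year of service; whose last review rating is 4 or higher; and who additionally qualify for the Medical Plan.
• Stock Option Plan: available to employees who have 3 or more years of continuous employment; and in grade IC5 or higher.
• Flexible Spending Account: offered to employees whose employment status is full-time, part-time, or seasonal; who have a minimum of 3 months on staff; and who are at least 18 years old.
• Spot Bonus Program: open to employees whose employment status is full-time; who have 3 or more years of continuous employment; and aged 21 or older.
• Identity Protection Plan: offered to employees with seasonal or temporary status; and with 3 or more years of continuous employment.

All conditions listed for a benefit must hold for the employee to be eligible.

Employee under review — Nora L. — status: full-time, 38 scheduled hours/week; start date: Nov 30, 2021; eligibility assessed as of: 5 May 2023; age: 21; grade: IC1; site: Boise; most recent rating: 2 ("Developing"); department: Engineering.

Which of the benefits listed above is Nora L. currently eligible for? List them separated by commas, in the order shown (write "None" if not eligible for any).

Flexible Spending Account

Service from Nov 30, 2021 to 5 May 2023: 521 days.
Medical Plan — status full-time ✓; grade IC1 < IC3 ✗ → not eligible.
Education Assistance — service 521 days ≥ 1 year (≈365 days) ✓; rating 2 < 4 ✗ → not eligible.
Stock Option Plan — service 521 days < 3 years (≈1095 days) ✗ → not eligible.
Flexible Spending Account — status full-time ✓; service 521 days ≥ 3 months (≈90 days) ✓; age 21 ≥ 18 ✓ → eligible.
Spot Bonus Program — status full-time ✓; service 521 days < 3 years (≈1095 days) ✗ → not eligible.
Identity Protection Plan — status full-time ✗ (requires seasonal or temporary) → not eligible.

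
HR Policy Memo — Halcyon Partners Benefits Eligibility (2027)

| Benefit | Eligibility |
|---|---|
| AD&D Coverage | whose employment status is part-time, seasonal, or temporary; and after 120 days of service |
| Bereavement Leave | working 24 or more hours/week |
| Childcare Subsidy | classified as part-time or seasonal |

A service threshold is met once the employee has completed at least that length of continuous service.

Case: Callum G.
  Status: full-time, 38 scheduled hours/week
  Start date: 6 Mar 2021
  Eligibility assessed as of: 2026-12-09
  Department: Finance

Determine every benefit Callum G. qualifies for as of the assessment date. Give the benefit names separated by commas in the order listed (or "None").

Bereavement Leave

Service from 6 Mar 2021 to 2026-12-09: 2104 days.
AD&D Coverage — status full-time ✗ (requires part-time, seasonal, or temporary) → not eligible.
Bereavement Leave — 38 hrs/wk ≥ 24 ✓ → eligible.
Childcare Subsidy — status full-time ✗ (requires part-time or seasonal) → not eligible.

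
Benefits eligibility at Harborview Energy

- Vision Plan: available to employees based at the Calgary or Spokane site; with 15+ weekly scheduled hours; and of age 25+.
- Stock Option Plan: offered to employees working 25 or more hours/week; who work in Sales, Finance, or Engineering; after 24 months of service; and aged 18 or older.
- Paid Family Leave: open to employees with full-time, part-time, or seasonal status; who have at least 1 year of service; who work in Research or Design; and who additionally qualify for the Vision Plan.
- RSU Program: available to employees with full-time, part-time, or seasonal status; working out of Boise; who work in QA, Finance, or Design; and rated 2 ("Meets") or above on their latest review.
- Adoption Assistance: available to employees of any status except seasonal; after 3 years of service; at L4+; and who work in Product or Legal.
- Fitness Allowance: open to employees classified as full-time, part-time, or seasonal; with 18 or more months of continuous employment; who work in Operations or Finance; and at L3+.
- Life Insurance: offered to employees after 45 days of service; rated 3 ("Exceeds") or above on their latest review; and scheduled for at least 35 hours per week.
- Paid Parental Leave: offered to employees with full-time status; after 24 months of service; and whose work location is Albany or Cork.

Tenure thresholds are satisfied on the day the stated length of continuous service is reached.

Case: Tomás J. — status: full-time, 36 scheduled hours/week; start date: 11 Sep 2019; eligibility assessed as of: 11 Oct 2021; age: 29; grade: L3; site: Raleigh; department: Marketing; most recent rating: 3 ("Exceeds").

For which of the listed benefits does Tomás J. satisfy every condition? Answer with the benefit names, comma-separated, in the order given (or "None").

Life Insurance

Service from 11 Sep 2019 to 11 Oct 2021: 761 days.
Vision Plan — site Raleigh ✗ (not Calgary or Spokane) → not eligible.
Stock Option Plan — 36 hrs/wk ≥ 25 ✓; dept Marketing ✗ → not eligible.
Paid Family Leave — status full-time ✓; service 761 days ≥ 1 year (≈365 days) ✓; dept Marketing ✗ → not eligible.
RSU Program — status full-time ✓; site Raleigh ✗ (not Boise) → not eligible.
Adoption Assistance — status full-time ✓ (not excluded); service 761 days < 3 years (≈1095 days) ✗ → not eligible.
Fitness Allowance — status full-time ✓; service 761 days ≥ 18 months (≈540 days) ✓; dept Marketing ✗ → not eligible.
Life Insurance — service 761 days ≥ 45 days ✓; rating 3 ≥ 3 ✓; 36 hrs/wk ≥ 35 ✓ → eligible.
Paid Parental Leave — status full-time ✓; service 761 days ≥ 24 months (≈720 days) ✓; site Raleigh ✗ (not Albany or Cork) → not eligible.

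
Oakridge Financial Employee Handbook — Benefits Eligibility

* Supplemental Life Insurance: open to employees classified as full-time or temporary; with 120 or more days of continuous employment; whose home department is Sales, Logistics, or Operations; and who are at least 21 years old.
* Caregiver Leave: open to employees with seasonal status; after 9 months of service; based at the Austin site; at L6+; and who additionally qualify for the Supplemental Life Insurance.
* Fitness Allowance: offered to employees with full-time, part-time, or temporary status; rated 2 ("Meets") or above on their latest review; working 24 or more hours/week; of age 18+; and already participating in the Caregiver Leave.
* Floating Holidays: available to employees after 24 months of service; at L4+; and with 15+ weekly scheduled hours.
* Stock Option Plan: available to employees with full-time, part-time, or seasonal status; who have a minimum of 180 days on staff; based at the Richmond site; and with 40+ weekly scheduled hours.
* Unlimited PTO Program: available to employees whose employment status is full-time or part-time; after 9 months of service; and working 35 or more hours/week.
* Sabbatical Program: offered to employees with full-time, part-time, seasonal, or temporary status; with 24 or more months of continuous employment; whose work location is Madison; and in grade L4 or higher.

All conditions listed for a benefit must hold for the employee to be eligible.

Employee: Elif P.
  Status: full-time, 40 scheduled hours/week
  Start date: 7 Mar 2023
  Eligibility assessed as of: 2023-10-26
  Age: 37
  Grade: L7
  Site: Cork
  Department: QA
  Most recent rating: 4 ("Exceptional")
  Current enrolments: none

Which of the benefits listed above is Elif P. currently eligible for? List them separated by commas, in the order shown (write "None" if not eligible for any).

Service from 7 Mar 2023 to 2023-10-26: 233 days.
Supplemental Life Insurance — status full-time ✓; service 233 days ≥ 120 days ✓; dept QA ✗ → not eligible.
Caregiver Leave — status full-time ✗ (requires seasonal) → not eligible.
Fitness Allowance — status full-time ✓; rating 4 ≥ 2 ✓; 40 hrs/wk ≥ 24 ✓; age 37 ≥ 18 ✓; not enrolled in Caregiver Leave ✗ → not eligible.
Floating Holidays — service 233 days < 24 months (≈720 days) ✗ → not eligible.
Stock Option Plan — status full-time ✓; service 233 days ≥ 180 days ✓; site Cork ✗ (not Richmond) → not eligible.
Unlimited PTO Program — status full-time ✓; service 233 days < 9 months (≈270 days) ✗ → not eligible.
Sabbatical Program — status full-time ✓; service 233 days < 24 months (≈720 days) ✗ → not eligible.

None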